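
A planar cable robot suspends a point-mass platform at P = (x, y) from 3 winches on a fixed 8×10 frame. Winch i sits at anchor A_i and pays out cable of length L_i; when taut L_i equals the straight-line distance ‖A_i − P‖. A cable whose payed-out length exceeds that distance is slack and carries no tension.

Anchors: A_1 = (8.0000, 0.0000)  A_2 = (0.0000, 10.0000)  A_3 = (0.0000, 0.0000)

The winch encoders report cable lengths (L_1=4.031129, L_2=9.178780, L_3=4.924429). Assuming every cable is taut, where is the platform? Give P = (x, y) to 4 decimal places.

expand ‖A_i−P‖²=L_i² and subtract eq 1 (k_i ≔ ‖A_i‖²−L_i²)
k_1 = 64.0000+0.0000−16.2500 = 47.7500
eq1−eq2 → [16.0000  -20.0000]·P = 32.0000
eq1−eq3 → [16.0000  0.0000]·P = 72.0000
2×2 solve → P = (4.5000, 2.0000)

(4.5000, 2.0000)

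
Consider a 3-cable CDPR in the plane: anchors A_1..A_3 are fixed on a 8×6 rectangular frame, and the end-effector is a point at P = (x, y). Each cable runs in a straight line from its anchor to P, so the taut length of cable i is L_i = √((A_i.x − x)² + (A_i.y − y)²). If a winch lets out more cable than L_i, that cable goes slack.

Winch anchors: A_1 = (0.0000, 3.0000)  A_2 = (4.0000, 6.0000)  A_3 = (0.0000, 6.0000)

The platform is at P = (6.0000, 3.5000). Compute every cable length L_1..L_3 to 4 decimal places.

L_1: Δ = A_1−P = (-6.0000, -0.5000) → ‖Δ‖ = √36.2500 = 6.0208
L_2: Δ = A_2−P = (-2.0000, 2.5000) → ‖Δ‖ = √10.2500 = 3.2016
L_3: Δ = A_3−P = (-6.0000, 2.5000) → ‖Δ‖ = √42.2500 = 6.5000

(6.0208, 3.2016, 6.5000)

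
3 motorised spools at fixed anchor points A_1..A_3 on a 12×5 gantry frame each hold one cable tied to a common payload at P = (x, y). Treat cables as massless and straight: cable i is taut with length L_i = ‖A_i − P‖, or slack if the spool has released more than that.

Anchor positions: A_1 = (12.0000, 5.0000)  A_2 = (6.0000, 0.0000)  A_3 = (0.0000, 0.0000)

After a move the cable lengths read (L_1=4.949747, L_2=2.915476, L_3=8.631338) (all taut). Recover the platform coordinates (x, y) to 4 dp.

circle eqns → linear via eq_j − eq_1; set q_j = A_j·A_j − L_j²
q_1 = 144.0000+25.0000−24.5000 = 144.5000
12.0000·x + 10.0000·y = q_1−q_2 = 117.0000
24.0000·x + 10.0000·y = q_1−q_3 = 219.0000
solve first two rows → x=8.5000, y=1.5000

(8.5000, 1.5000)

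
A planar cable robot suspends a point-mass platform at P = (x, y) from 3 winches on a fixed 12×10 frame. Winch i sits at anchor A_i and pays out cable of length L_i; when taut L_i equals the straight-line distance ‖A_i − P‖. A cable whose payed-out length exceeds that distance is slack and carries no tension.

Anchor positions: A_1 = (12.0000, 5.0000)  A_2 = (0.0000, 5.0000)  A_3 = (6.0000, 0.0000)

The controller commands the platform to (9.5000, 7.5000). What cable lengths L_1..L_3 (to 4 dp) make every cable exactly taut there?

L_1 = √((12.0000−9.5000)² + (5.0000−7.5000)²) = 3.5355
L_2 = √((0.0000−9.5000)² + (5.0000−7.5000)²) = 9.8234
L_3 = √((6.0000−9.5000)² + (0.0000−7.5000)²) = 8.2765

(3.5355, 9.8234, 8.2765)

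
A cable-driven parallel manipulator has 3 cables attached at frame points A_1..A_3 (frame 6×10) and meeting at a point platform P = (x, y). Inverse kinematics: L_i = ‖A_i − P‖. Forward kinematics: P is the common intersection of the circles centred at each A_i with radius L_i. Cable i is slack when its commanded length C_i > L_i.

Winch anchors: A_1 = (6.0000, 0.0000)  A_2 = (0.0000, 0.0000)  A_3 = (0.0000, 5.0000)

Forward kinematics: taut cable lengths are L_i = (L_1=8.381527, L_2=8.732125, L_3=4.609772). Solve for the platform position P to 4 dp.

(3.5000, 8.0000)

circle eqns → linear via eq_j − eq_1; set k_j = A_j·A_j − L_j²
k_1 = 36.0000+0.0000−70.2500 = -34.2500
12.0000·x + 0.0000·y = k_1−k_2 = 42.0000
12.0000·x − 10.0000·y = k_1−k_3 = -38.0000
solve first two rows → x=3.5000, y=8.0000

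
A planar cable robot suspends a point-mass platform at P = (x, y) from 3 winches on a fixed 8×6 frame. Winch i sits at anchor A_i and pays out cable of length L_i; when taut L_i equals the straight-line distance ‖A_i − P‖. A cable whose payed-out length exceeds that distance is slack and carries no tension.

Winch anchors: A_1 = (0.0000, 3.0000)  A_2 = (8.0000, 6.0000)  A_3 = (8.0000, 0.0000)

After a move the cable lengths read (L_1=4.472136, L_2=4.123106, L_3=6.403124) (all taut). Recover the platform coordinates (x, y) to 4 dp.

circle eqns → linear via eq_j − eq_1; set k_j = A_j·A_j − L_j²
k_1 = 0.0000+9.0000−20.0000 = -11.0000
-16.0000·x − 6.0000·y = k_1−k_2 = -94.0000
-16.0000·x + 6.0000·y = k_1−k_3 = -34.0000
solve first two rows → x=4.0000, y=5.0000

(4.0000, 5.0000)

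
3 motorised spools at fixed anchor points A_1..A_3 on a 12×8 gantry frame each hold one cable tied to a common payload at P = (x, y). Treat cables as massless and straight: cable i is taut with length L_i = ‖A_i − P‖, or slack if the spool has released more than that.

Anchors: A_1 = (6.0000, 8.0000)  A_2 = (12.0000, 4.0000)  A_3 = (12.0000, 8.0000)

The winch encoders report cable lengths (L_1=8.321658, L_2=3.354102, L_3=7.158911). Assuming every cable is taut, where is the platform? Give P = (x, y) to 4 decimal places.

expand ‖A_i−P‖²=L_i² and subtract eq 1 (c_i ≔ ‖A_i‖²−L_i²)
c_1 = 36.0000+64.0000−69.2500 = 30.7500
eq1−eq2 → [-12.0000  8.0000]·P = -118.0000
eq1−eq3 → [-12.0000  0.0000]·P = -126.0000
2×2 solve → P = (10.5000, 1.0000)

(10.5000, 1.0000)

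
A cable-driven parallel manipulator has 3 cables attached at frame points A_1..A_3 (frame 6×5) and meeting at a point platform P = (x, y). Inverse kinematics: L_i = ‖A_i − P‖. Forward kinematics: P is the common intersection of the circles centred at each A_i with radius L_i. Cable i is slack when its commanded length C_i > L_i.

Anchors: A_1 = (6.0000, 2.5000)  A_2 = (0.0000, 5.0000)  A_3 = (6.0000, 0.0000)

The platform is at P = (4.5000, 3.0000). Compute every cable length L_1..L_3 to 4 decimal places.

L_1 = √((6.0000−4.5000)² + (2.5000−3.0000)²) = 1.5811
L_2 = √((0.0000−4.5000)² + (5.0000−3.0000)²) = 4.9244
L_3 = √((6.0000−4.5000)² + (0.0000−3.0000)²) = 3.3541

(1.5811, 4.9244, 3.3541)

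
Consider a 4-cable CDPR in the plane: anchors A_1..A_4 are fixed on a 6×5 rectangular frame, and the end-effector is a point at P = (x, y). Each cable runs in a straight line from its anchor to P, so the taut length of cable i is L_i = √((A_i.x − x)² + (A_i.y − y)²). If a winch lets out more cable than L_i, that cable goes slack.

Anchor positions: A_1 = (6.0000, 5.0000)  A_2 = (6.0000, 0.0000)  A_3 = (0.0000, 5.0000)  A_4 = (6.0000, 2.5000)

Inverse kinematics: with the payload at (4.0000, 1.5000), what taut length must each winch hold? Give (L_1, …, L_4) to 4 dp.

L_1 = √((6.0000−4.0000)² + (5.0000−1.5000)²) = 4.0311
L_2 = √((6.0000−4.0000)² + (0.0000−1.5000)²) = 2.5000
L_3 = √((0.0000−4.0000)² + (5.0000−1.5000)²) = 5.3151
L_4 = √((6.0000−4.0000)² + (2.5000−1.5000)²) = 2.2361

(4.0311, 2.5000, 5.3151, 2.2361)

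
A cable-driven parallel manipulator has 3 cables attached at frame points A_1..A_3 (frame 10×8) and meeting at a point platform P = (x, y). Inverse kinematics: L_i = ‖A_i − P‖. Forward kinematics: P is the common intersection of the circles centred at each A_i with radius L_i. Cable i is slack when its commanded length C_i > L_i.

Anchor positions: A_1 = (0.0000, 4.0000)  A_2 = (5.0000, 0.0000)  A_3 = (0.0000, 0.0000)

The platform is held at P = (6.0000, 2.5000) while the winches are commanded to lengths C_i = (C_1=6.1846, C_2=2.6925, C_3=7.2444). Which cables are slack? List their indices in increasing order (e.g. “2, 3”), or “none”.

3

i=1: geometric 6.1847 vs commanded 6.1846 ⇒ taut
i=2: geometric 2.6926 vs commanded 2.6925 ⇒ taut
i=3: geometric 6.5000 vs commanded 7.2444 ⇒ slack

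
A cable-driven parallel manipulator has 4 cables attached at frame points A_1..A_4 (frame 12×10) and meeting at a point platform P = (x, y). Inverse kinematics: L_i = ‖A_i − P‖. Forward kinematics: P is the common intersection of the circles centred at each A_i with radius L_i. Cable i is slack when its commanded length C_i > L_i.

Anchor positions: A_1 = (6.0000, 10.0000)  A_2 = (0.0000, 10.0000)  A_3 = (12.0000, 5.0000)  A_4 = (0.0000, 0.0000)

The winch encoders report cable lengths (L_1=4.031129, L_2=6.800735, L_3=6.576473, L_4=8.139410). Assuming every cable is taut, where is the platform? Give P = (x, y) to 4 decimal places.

(5.5000, 6.0000)

each cable: (A_i−P)·(A_i−P) = L_i²; let q_i = ‖A_i‖²−L_i²
q_1 = 36.0000+100.0000−16.2500 = 119.7500
row 1: 12.0000x + 0.0000y = 66.0000  (q_2=53.7500)
row 2: -12.0000x + 10.0000y = -6.0000  (q_3=125.7500)
row 3: 12.0000x + 20.0000y = 186.0000  (q_4=-66.2500)
Cramer on rows 1–2 → x = 5.5000, y = 6.0000
check cable 4: ‖A_4−P‖² = 66.2500 ≈ L_4² = 66.2500 ✓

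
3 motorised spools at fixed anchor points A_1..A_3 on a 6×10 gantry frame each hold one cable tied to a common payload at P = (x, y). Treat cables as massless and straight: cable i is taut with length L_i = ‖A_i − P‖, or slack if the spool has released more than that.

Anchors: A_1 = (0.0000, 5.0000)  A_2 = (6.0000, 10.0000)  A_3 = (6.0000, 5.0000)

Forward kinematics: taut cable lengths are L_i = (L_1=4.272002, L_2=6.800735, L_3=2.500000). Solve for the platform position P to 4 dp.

circle eqns → linear via eq_j − eq_1; set k_j = A_j·A_j − L_j²
k_1 = 0.0000+25.0000−18.2500 = 6.7500
-12.0000·x − 10.0000·y = k_1−k_2 = -83.0000
-12.0000·x + 0.0000·y = k_1−k_3 = -48.0000
solve first two rows → x=4.0000, y=3.5000

(4.0000, 3.5000)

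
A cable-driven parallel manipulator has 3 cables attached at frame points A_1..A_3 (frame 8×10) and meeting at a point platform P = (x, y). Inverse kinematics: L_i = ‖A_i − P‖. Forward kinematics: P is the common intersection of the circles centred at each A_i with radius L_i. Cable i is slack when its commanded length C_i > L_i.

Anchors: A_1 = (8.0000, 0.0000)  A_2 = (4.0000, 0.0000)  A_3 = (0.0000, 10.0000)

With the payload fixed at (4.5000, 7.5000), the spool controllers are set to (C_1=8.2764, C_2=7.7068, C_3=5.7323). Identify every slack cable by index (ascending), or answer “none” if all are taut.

i=1: geometric 8.2765 vs commanded 8.2764 ⇒ taut
i=2: geometric 7.5166 vs commanded 7.7068 ⇒ slack
i=3: geometric 5.1478 vs commanded 5.7323 ⇒ slack

2, 3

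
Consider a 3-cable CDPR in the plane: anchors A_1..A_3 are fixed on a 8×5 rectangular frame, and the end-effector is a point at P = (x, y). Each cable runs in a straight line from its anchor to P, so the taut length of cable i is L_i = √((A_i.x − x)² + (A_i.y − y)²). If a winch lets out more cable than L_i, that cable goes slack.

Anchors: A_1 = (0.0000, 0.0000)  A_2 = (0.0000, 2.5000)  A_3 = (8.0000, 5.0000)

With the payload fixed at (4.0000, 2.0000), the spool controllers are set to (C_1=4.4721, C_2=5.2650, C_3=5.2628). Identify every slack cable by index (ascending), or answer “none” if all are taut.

cable 1: √((-4.0000)²+(-2.0000)²)=4.4721, C_1=4.4721: taut
cable 2: √((-4.0000)²+(0.5000)²)=4.0311, C_2=5.2650: slack
cable 3: √((4.0000)²+(3.0000)²)=5.0000, C_3=5.2628: slack

2, 3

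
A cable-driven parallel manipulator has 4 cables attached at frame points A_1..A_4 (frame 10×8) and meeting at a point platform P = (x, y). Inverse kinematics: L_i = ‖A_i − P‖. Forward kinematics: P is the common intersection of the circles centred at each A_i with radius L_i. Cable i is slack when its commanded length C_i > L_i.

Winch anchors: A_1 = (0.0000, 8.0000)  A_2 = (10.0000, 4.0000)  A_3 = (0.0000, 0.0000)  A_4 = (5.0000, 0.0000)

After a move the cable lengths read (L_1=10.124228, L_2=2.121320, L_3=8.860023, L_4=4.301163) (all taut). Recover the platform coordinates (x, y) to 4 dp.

(8.5000, 2.5000)

each cable: (A_i−P)·(A_i−P) = L_i²; let k_i = ‖A_i‖²−L_i²
k_1 = 0.0000+64.0000−102.5000 = -38.5000
row 1: -20.0000x + 8.0000y = -150.0000  (k_2=111.5000)
row 2: 0.0000x + 16.0000y = 40.0000  (k_3=-78.5000)
row 3: -10.0000x + 16.0000y = -45.0000  (k_4=6.5000)
Cramer on rows 1–2 → x = 8.5000, y = 2.5000
check cable 4: ‖A_4−P‖² = 18.5000 ≈ L_4² = 18.5000 ✓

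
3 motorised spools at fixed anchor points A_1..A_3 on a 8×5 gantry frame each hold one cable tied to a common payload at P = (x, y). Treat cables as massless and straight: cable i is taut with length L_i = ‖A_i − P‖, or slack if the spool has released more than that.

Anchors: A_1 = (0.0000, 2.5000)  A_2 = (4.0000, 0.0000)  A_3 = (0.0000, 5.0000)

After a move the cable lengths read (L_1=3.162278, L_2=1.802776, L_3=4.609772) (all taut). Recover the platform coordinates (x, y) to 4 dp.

expand ‖A_i−P‖²=L_i² and subtract eq 1 (q_i ≔ ‖A_i‖²−L_i²)
q_1 = 0.0000+6.2500−10.0000 = -3.7500
eq1−eq2 → [-8.0000  5.0000]·P = -16.5000
eq1−eq3 → [0.0000  -5.0000]·P = -7.5000
2×2 solve → P = (3.0000, 1.5000)

(3.0000, 1.5000)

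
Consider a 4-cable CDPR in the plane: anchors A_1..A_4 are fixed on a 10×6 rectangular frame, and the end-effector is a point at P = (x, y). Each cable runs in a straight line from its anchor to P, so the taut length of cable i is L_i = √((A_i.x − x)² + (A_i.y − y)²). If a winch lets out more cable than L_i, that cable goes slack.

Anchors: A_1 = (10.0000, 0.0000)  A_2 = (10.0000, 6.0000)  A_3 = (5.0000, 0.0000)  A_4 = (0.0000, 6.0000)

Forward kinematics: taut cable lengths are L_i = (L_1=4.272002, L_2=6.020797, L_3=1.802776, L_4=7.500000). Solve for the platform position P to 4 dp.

(6.0000, 1.5000)

each cable: (A_i−P)·(A_i−P) = L_i²; let k_i = ‖A_i‖²−L_i²
k_1 = 100.0000+0.0000−18.2500 = 81.7500
row 1: 0.0000x − 12.0000y = -18.0000  (k_2=99.7500)
row 2: 10.0000x + 0.0000y = 60.0000  (k_3=21.7500)
row 3: 20.0000x − 12.0000y = 102.0000  (k_4=-20.2500)
Cramer on rows 1–2 → x = 6.0000, y = 1.5000
check cable 4: ‖A_4−P‖² = 56.2500 ≈ L_4² = 56.2500 ✓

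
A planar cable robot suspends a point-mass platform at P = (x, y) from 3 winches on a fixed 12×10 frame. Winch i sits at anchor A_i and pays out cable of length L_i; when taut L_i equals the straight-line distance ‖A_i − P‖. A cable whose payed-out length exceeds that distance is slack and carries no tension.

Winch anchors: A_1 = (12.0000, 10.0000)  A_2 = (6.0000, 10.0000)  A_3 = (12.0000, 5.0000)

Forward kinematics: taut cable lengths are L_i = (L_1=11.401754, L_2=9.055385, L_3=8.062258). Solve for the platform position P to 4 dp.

expand ‖A_i−P‖²=L_i² and subtract eq 1 (c_i ≔ ‖A_i‖²−L_i²)
c_1 = 144.0000+100.0000−130.0000 = 114.0000
eq1−eq2 → [12.0000  0.0000]·P = 60.0000
eq1−eq3 → [0.0000  10.0000]·P = 10.0000
2×2 solve → P = (5.0000, 1.0000)

(5.0000, 1.0000)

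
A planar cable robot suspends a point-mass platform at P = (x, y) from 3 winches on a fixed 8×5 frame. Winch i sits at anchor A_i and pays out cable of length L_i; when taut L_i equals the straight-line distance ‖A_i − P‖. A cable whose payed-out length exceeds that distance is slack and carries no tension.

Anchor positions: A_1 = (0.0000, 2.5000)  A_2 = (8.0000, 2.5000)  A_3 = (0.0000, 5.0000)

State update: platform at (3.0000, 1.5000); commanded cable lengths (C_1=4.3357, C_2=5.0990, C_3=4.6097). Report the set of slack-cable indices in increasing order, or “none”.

i=1: geometric 3.1623 vs commanded 4.3357 ⇒ slack
i=2: geometric 5.0990 vs commanded 5.0990 ⇒ taut
i=3: geometric 4.6098 vs commanded 4.6097 ⇒ taut

1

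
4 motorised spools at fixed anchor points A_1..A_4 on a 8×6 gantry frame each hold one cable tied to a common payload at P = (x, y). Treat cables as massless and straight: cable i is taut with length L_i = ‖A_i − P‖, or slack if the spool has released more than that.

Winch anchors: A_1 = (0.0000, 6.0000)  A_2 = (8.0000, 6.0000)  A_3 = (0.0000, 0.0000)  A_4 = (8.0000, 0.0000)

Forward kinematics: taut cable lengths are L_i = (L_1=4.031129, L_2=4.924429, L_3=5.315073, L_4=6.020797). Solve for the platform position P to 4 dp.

circle eqns → linear via eq_j − eq_1; set c_j = A_j·A_j − L_j²
c_1 = 0.0000+36.0000−16.2500 = 19.7500
-16.0000·x + 0.0000·y = c_1−c_2 = -56.0000
0.0000·x + 12.0000·y = c_1−c_3 = 48.0000
-16.0000·x + 12.0000·y = c_1−c_4 = -8.0000
solve first two rows → x=3.5000, y=4.0000
check cable 4: ‖A_4−P‖² = 36.2500 ≈ L_4² = 36.2500 ✓

(3.5000, 4.0000)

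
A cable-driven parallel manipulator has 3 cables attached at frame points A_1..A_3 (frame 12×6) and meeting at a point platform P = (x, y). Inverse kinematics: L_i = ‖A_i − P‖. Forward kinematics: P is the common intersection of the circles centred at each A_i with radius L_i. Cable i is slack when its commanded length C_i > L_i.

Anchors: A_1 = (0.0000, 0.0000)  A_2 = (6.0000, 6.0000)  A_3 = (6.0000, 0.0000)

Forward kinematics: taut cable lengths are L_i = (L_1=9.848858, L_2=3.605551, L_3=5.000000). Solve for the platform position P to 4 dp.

(9.0000, 4.0000)

expand ‖A_i−P‖²=L_i² and subtract eq 1 (k_i ≔ ‖A_i‖²−L_i²)
k_1 = 0.0000+0.0000−97.0000 = -97.0000
eq1−eq2 → [-12.0000  -12.0000]·P = -156.0000
eq1−eq3 → [-12.0000  0.0000]·P = -108.0000
2×2 solve → P = (9.0000, 4.0000)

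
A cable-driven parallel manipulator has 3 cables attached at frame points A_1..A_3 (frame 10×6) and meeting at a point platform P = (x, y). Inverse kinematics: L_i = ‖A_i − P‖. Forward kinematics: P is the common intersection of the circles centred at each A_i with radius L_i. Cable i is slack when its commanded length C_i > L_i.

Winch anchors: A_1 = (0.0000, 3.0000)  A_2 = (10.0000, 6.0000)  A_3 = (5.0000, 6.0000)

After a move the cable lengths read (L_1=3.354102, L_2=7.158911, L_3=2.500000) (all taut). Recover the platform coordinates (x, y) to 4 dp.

(3.0000, 4.5000)

circle eqns → linear via eq_j − eq_1; set q_j = A_j·A_j − L_j²
q_1 = 0.0000+9.0000−11.2500 = -2.2500
-20.0000·x − 6.0000·y = q_1−q_2 = -87.0000
-10.0000·x − 6.0000·y = q_1−q_3 = -57.0000
solve first two rows → x=3.0000, y=4.5000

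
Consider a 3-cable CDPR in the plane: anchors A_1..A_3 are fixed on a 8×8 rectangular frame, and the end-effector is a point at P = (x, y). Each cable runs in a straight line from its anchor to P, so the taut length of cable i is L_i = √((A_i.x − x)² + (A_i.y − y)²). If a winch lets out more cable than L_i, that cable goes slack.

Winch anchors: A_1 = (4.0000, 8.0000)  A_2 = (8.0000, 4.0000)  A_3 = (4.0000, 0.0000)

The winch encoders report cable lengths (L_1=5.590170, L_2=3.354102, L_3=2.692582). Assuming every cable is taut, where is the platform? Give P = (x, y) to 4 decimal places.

(5.0000, 2.5000)

each cable: (A_i−P)·(A_i−P) = L_i²; let q_i = ‖A_i‖²−L_i²
q_1 = 16.0000+64.0000−31.2500 = 48.7500
row 1: -8.0000x + 8.0000y = -20.0000  (q_2=68.7500)
row 2: 0.0000x + 16.0000y = 40.0000  (q_3=8.7500)
Cramer on rows 1–2 → x = 5.0000, y = 2.5000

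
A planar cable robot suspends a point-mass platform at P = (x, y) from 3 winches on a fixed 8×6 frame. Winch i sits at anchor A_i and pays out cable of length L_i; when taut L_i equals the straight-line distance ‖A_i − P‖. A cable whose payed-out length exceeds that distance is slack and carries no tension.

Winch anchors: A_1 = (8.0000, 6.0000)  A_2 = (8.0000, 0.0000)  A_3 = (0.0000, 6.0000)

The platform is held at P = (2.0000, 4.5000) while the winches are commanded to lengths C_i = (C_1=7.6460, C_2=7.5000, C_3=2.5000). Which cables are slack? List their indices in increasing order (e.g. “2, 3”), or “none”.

i=1: geometric 6.1847 vs commanded 7.6460 ⇒ slack
i=2: geometric 7.5000 vs commanded 7.5000 ⇒ taut
i=3: geometric 2.5000 vs commanded 2.5000 ⇒ taut

1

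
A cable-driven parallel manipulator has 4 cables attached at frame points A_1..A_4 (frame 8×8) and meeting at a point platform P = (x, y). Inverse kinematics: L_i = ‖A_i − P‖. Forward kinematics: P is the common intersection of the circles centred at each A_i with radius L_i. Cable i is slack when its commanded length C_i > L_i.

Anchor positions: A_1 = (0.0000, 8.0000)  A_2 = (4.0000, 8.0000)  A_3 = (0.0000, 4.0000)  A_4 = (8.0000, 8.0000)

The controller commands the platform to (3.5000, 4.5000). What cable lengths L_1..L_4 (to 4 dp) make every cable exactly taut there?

cable 1: Δx=-3.5000, Δy=3.5000; L_1 = √(Δx²+Δy²) = 4.9497
cable 2: Δx=0.5000, Δy=3.5000; L_2 = √(Δx²+Δy²) = 3.5355
cable 3: Δx=-3.5000, Δy=-0.5000; L_3 = √(Δx²+Δy²) = 3.5355
cable 4: Δx=4.5000, Δy=3.5000; L_4 = √(Δx²+Δy²) = 5.7009

(4.9497, 3.5355, 3.5355, 5.7009)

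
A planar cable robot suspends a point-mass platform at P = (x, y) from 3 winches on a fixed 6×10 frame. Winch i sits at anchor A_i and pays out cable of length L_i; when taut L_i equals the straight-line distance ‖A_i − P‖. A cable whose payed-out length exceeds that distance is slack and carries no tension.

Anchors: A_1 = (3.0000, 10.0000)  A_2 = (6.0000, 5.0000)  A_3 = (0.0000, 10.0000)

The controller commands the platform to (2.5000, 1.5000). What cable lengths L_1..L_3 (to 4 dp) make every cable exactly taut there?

cable 1: Δx=0.5000, Δy=8.5000; L_1 = √(Δx²+Δy²) = 8.5147
cable 2: Δx=3.5000, Δy=3.5000; L_2 = √(Δx²+Δy²) = 4.9497
cable 3: Δx=-2.5000, Δy=8.5000; L_3 = √(Δx²+Δy²) = 8.8600

(8.5147, 4.9497, 8.8600)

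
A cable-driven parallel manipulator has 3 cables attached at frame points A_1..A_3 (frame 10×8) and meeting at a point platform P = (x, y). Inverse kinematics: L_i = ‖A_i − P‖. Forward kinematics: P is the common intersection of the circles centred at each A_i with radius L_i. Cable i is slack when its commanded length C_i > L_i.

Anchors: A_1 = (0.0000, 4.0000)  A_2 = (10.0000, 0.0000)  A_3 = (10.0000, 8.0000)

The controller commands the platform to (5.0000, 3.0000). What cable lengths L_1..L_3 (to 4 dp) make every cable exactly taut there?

(5.0990, 5.8310, 7.0711)

L_1: Δ = A_1−P = (-5.0000, 1.0000) → ‖Δ‖ = √26.0000 = 5.0990
L_2: Δ = A_2−P = (5.0000, -3.0000) → ‖Δ‖ = √34.0000 = 5.8310
L_3: Δ = A_3−P = (5.0000, 5.0000) → ‖Δ‖ = √50.0000 = 7.0711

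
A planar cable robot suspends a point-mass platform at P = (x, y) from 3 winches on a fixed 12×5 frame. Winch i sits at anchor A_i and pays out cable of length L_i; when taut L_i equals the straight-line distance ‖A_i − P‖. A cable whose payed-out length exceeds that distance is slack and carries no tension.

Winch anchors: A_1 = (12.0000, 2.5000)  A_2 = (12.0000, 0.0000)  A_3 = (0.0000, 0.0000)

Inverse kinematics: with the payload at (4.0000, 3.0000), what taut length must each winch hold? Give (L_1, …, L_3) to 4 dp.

L_1: Δ = A_1−P = (8.0000, -0.5000) → ‖Δ‖ = √64.2500 = 8.0156
L_2: Δ = A_2−P = (8.0000, -3.0000) → ‖Δ‖ = √73.0000 = 8.5440
L_3: Δ = A_3−P = (-4.0000, -3.0000) → ‖Δ‖ = √25.0000 = 5.0000

(8.0156, 8.5440, 5.0000)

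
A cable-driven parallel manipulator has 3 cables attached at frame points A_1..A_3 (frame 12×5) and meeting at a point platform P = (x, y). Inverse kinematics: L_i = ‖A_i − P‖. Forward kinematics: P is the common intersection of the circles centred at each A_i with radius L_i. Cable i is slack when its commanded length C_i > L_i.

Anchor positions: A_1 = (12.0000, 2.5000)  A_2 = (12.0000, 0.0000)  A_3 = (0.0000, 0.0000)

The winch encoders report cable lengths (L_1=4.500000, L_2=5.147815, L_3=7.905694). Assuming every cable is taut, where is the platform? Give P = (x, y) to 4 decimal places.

expand ‖A_i−P‖²=L_i² and subtract eq 1 (q_i ≔ ‖A_i‖²−L_i²)
q_1 = 144.0000+6.2500−20.2500 = 130.0000
eq1−eq2 → [0.0000  5.0000]·P = 12.5000
eq1−eq3 → [24.0000  5.0000]·P = 192.5000
2×2 solve → P = (7.5000, 2.5000)

(7.5000, 2.5000)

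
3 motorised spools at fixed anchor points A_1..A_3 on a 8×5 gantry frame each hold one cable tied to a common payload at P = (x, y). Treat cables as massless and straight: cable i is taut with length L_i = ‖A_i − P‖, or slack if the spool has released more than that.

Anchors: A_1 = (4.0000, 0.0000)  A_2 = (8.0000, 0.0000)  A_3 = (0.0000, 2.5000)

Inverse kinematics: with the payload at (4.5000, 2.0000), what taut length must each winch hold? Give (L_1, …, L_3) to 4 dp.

(2.0616, 4.0311, 4.5277)

cable 1: Δx=-0.5000, Δy=-2.0000; L_1 = √(Δx²+Δy²) = 2.0616
cable 2: Δx=3.5000, Δy=-2.0000; L_2 = √(Δx²+Δy²) = 4.0311
cable 3: Δx=-4.5000, Δy=0.5000; L_3 = √(Δx²+Δy²) = 4.5277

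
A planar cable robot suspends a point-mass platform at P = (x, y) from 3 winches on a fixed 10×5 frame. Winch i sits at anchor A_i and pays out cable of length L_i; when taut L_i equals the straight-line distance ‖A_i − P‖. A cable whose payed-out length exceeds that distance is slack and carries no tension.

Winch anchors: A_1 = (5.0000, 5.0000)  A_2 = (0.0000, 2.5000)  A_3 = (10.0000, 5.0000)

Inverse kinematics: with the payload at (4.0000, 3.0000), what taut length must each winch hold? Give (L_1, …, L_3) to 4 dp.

cable 1: Δx=1.0000, Δy=2.0000; L_1 = √(Δx²+Δy²) = 2.2361
cable 2: Δx=-4.0000, Δy=-0.5000; L_2 = √(Δx²+Δy²) = 4.0311
cable 3: Δx=6.0000, Δy=2.0000; L_3 = √(Δx²+Δy²) = 6.3246

(2.2361, 4.0311, 6.3246)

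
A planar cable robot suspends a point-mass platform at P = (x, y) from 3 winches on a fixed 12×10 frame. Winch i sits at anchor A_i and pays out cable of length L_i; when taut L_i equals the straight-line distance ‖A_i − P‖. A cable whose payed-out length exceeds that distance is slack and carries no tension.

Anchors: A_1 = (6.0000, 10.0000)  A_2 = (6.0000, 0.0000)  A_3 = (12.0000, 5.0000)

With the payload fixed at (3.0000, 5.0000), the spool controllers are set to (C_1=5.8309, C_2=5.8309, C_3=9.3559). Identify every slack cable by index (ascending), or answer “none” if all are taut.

cable 1: √((3.0000)²+(5.0000)²)=5.8310, C_1=5.8309: taut
cable 2: √((3.0000)²+(-5.0000)²)=5.8310, C_2=5.8309: taut
cable 3: √((9.0000)²+(0.0000)²)=9.0000, C_3=9.3559: slack

3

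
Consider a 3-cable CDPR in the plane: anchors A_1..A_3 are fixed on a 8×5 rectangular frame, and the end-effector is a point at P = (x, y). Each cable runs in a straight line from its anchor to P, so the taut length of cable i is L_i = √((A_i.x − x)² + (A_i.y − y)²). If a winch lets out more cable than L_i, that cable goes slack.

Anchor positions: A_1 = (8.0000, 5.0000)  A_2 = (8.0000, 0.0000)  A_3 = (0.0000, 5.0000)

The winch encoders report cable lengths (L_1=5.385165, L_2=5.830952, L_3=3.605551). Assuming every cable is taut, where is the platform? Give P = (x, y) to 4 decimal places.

expand ‖A_i−P‖²=L_i² and subtract eq 1 (c_i ≔ ‖A_i‖²−L_i²)
c_1 = 64.0000+25.0000−29.0000 = 60.0000
eq1−eq2 → [0.0000  10.0000]·P = 30.0000
eq1−eq3 → [16.0000  0.0000]·P = 48.0000
2×2 solve → P = (3.0000, 3.0000)

(3.0000, 3.0000)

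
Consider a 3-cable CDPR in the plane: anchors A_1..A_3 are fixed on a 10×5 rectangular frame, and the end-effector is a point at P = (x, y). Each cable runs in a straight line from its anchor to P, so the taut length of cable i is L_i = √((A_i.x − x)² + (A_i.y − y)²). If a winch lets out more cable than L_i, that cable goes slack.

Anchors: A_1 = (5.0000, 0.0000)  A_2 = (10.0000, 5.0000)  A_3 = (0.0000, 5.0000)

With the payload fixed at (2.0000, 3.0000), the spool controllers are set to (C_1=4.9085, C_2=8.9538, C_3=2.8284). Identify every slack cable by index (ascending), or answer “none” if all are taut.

1, 2

i=1: geometric 4.2426 vs commanded 4.9085 ⇒ slack
i=2: geometric 8.2462 vs commanded 8.9538 ⇒ slack
i=3: geometric 2.8284 vs commanded 2.8284 ⇒ taut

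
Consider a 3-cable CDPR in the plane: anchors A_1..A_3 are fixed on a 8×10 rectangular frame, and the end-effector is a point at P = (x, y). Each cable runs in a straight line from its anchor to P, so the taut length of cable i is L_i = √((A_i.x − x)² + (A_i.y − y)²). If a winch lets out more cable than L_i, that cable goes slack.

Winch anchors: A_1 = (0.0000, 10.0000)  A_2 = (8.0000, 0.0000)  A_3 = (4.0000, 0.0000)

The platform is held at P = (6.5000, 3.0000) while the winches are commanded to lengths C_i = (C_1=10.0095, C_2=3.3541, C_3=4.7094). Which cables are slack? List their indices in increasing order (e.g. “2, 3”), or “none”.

1, 3

i=1: geometric 9.5525 vs commanded 10.0095 ⇒ slack
i=2: geometric 3.3541 vs commanded 3.3541 ⇒ taut
i=3: geometric 3.9051 vs commanded 4.7094 ⇒ slack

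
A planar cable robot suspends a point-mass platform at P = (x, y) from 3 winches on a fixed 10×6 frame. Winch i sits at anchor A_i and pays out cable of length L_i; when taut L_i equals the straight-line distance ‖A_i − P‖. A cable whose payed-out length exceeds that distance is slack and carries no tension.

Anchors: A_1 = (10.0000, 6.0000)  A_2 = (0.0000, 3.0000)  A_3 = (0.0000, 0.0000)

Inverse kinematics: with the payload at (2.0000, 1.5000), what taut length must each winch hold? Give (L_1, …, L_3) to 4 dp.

(9.1788, 2.5000, 2.5000)

L_1: Δ = A_1−P = (8.0000, 4.5000) → ‖Δ‖ = √84.2500 = 9.1788
L_2: Δ = A_2−P = (-2.0000, 1.5000) → ‖Δ‖ = √6.2500 = 2.5000
L_3: Δ = A_3−P = (-2.0000, -1.5000) → ‖Δ‖ = √6.2500 = 2.5000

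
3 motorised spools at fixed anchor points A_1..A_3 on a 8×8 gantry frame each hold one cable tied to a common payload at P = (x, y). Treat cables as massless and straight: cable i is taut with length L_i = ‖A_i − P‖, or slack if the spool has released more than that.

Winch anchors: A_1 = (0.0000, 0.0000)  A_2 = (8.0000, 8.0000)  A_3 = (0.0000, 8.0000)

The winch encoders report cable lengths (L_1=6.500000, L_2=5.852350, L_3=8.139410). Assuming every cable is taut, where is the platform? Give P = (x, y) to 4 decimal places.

circle eqns → linear via eq_j − eq_1; set c_j = A_j·A_j − L_j²
c_1 = 0.0000+0.0000−42.2500 = -42.2500
-16.0000·x − 16.0000·y = c_1−c_2 = -136.0000
0.0000·x − 16.0000·y = c_1−c_3 = -40.0000
solve first two rows → x=6.0000, y=2.5000

(6.0000, 2.5000)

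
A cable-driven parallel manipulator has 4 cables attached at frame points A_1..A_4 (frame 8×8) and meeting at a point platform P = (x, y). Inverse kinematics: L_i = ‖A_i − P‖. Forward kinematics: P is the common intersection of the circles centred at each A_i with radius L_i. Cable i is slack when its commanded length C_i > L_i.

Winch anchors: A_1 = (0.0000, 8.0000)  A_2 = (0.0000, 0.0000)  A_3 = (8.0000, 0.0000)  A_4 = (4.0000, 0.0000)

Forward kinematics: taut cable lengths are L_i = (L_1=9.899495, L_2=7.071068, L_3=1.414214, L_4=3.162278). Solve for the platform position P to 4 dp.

(7.0000, 1.0000)

circle eqns → linear via eq_j − eq_1; set q_j = A_j·A_j − L_j²
q_1 = 0.0000+64.0000−98.0000 = -34.0000
0.0000·x + 16.0000·y = q_1−q_2 = 16.0000
-16.0000·x + 16.0000·y = q_1−q_3 = -96.0000
-8.0000·x + 16.0000·y = q_1−q_4 = -40.0000
solve first two rows → x=7.0000, y=1.0000
check cable 4: ‖A_4−P‖² = 10.0000 ≈ L_4² = 10.0000 ✓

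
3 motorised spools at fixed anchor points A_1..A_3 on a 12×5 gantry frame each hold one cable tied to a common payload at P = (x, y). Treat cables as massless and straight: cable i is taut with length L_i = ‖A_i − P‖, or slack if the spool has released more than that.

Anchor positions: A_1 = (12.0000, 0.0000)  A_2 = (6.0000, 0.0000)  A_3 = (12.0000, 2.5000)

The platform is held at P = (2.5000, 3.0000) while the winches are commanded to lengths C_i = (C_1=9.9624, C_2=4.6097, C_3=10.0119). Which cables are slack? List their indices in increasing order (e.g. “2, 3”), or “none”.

3

i=1: geometric 9.9624 vs commanded 9.9624 ⇒ taut
i=2: geometric 4.6098 vs commanded 4.6097 ⇒ taut
i=3: geometric 9.5131 vs commanded 10.0119 ⇒ slack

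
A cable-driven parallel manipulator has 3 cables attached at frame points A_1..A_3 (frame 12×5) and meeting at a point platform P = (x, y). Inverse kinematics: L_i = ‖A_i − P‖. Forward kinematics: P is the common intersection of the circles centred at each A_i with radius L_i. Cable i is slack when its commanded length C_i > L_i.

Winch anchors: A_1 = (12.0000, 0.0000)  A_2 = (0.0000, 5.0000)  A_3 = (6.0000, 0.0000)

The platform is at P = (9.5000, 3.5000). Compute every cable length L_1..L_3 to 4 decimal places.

(4.3012, 9.6177, 4.9497)

L_1 = √((12.0000−9.5000)² + (0.0000−3.5000)²) = 4.3012
L_2 = √((0.0000−9.5000)² + (5.0000−3.5000)²) = 9.6177
L_3 = √((6.0000−9.5000)² + (0.0000−3.5000)²) = 4.9497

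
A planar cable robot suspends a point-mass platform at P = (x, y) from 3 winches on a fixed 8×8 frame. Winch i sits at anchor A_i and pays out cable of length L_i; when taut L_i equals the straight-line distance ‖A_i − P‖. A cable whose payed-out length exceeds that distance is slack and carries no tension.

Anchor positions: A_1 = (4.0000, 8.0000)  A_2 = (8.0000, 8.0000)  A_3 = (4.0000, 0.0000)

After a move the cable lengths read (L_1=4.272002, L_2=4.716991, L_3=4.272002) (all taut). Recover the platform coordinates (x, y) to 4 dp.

circle eqns → linear via eq_j − eq_1; set k_j = A_j·A_j − L_j²
k_1 = 16.0000+64.0000−18.2500 = 61.7500
-8.0000·x + 0.0000·y = k_1−k_2 = -44.0000
0.0000·x + 16.0000·y = k_1−k_3 = 64.0000
solve first two rows → x=5.5000, y=4.0000

(5.5000, 4.0000)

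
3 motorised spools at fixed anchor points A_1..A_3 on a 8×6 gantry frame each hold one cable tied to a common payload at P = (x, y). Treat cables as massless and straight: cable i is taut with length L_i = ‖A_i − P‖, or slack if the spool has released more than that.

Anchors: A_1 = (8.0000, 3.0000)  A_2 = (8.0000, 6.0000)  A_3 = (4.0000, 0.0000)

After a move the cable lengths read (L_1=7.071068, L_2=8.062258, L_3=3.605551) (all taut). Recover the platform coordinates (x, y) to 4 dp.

each cable: (A_i−P)·(A_i−P) = L_i²; let k_i = ‖A_i‖²−L_i²
k_1 = 64.0000+9.0000−50.0000 = 23.0000
row 1: 0.0000x − 6.0000y = -12.0000  (k_2=35.0000)
row 2: 8.0000x + 6.0000y = 20.0000  (k_3=3.0000)
Cramer on rows 1–2 → x = 1.0000, y = 2.0000

(1.0000, 2.0000)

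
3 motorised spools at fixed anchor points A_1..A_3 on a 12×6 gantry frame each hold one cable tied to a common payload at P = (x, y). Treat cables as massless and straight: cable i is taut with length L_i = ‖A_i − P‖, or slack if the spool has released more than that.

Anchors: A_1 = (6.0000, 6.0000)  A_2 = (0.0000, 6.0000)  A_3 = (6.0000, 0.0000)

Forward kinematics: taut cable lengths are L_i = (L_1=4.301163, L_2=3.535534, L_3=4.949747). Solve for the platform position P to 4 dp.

(2.5000, 3.5000)

each cable: (A_i−P)·(A_i−P) = L_i²; let k_i = ‖A_i‖²−L_i²
k_1 = 36.0000+36.0000−18.5000 = 53.5000
row 1: 12.0000x + 0.0000y = 30.0000  (k_2=23.5000)
row 2: 0.0000x + 12.0000y = 42.0000  (k_3=11.5000)
Cramer on rows 1–2 → x = 2.5000, y = 3.5000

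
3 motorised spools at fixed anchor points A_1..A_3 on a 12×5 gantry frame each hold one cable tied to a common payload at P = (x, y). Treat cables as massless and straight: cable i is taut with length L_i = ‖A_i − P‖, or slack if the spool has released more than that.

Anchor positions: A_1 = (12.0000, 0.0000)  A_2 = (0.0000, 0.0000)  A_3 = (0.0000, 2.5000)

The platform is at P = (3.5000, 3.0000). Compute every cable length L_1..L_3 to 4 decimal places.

cable 1: Δx=8.5000, Δy=-3.0000; L_1 = √(Δx²+Δy²) = 9.0139
cable 2: Δx=-3.5000, Δy=-3.0000; L_2 = √(Δx²+Δy²) = 4.6098
cable 3: Δx=-3.5000, Δy=-0.5000; L_3 = √(Δx²+Δy²) = 3.5355

(9.0139, 4.6098, 3.5355)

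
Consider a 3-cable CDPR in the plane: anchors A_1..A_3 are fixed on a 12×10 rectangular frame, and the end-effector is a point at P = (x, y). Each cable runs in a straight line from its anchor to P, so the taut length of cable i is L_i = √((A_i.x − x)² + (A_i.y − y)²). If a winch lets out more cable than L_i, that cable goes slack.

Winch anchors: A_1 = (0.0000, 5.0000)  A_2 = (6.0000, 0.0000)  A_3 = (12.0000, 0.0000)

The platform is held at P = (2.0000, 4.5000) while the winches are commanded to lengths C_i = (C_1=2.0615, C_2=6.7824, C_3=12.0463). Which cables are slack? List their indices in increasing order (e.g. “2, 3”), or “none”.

i=1: geometric 2.0616 vs commanded 2.0615 ⇒ taut
i=2: geometric 6.0208 vs commanded 6.7824 ⇒ slack
i=3: geometric 10.9659 vs commanded 12.0463 ⇒ slack

2, 3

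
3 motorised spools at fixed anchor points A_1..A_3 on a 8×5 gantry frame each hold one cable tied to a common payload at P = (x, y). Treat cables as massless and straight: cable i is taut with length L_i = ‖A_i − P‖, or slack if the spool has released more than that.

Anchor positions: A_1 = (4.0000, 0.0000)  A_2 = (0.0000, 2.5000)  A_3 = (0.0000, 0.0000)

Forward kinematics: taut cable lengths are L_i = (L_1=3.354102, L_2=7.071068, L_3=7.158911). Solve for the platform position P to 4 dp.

circle eqns → linear via eq_j − eq_1; set c_j = A_j·A_j − L_j²
c_1 = 16.0000+0.0000−11.2500 = 4.7500
8.0000·x − 5.0000·y = c_1−c_2 = 48.5000
8.0000·x + 0.0000·y = c_1−c_3 = 56.0000
solve first two rows → x=7.0000, y=1.5000

(7.0000, 1.5000)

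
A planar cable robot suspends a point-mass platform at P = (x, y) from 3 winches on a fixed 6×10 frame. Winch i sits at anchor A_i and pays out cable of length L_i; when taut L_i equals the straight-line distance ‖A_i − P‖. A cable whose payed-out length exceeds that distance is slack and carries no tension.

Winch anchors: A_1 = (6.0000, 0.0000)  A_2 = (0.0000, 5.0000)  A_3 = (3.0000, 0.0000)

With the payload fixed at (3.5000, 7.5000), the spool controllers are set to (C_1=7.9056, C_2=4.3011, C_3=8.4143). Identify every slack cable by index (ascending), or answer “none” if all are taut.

i=1: geometric 7.9057 vs commanded 7.9056 ⇒ taut
i=2: geometric 4.3012 vs commanded 4.3011 ⇒ taut
i=3: geometric 7.5166 vs commanded 8.4143 ⇒ slack

3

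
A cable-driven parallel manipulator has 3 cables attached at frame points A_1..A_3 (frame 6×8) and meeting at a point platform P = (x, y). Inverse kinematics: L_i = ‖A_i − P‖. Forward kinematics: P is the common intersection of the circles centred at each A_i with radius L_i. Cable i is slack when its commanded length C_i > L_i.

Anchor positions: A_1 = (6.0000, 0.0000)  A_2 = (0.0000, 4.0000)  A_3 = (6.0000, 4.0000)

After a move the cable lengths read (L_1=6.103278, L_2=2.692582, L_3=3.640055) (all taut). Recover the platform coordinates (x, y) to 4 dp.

(2.5000, 5.0000)

expand ‖A_i−P‖²=L_i² and subtract eq 1 (c_i ≔ ‖A_i‖²−L_i²)
c_1 = 36.0000+0.0000−37.2500 = -1.2500
eq1−eq2 → [12.0000  -8.0000]·P = -10.0000
eq1−eq3 → [0.0000  -8.0000]·P = -40.0000
2×2 solve → P = (2.5000, 5.0000)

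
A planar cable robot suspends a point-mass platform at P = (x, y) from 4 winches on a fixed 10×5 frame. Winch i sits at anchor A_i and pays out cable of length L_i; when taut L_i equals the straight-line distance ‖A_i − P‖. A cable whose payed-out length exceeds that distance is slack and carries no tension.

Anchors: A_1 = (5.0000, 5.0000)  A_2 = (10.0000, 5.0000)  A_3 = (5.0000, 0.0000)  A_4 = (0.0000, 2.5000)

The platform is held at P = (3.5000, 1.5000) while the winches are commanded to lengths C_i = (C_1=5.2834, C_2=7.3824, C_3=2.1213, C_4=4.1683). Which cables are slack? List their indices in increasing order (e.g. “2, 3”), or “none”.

i=1: geometric 3.8079 vs commanded 5.2834 ⇒ slack
i=2: geometric 7.3824 vs commanded 7.3824 ⇒ taut
i=3: geometric 2.1213 vs commanded 2.1213 ⇒ taut
i=4: geometric 3.6401 vs commanded 4.1683 ⇒ slack

1, 4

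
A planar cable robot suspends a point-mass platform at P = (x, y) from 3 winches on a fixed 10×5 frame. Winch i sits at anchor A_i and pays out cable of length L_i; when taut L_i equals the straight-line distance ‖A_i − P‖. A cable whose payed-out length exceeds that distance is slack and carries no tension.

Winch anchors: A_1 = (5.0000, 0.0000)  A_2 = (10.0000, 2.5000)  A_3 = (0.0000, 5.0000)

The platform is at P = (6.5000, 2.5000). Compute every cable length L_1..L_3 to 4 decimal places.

L_1 = √((5.0000−6.5000)² + (0.0000−2.5000)²) = 2.9155
L_2 = √((10.0000−6.5000)² + (2.5000−2.5000)²) = 3.5000
L_3 = √((0.0000−6.5000)² + (5.0000−2.5000)²) = 6.9642

(2.9155, 3.5000, 6.9642)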